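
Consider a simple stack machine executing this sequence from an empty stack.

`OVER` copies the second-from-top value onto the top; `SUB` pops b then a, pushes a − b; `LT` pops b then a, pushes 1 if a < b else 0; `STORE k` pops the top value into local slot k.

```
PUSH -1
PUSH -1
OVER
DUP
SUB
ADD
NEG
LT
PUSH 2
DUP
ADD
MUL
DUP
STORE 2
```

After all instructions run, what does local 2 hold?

4

PUSH -1 -> -1
PUSH -1 -> -1 -1
OVER    -> -1 -1 -1
DUP     -> -1 -1 -1 -1
SUB     -> -1 -1 0
ADD     -> -1 -1
NEG     -> -1 1
LT      -> 1
PUSH 2  -> 1 2
DUP     -> 1 2 2
ADD     -> 1 4
MUL     -> 4
DUP     -> 4 4
STORE 2 -> 4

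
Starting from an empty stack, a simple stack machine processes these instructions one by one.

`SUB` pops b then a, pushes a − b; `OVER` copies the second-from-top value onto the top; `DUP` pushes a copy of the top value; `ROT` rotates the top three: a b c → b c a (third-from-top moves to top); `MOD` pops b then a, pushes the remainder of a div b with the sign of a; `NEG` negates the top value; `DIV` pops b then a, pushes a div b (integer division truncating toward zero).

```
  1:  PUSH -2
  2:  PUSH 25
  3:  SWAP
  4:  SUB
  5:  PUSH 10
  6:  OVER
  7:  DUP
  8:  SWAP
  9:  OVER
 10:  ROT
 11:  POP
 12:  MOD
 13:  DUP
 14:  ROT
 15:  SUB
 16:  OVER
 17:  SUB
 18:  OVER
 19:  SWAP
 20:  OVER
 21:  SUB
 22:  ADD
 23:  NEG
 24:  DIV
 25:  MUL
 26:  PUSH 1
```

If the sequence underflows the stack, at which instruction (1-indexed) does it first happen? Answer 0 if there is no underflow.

PUSH -2 → [-2]
PUSH 25 → [-2, 25]
SWAP    → [25, -2]
SUB     → [27]
PUSH 10 → [27, 10]
OVER    → [27, 10, 27]
DUP     → [27, 10, 27, 27]
SWAP    → [27, 10, 27, 27]
OVER    → [27, 10, 27, 27, 27]
ROT     → [27, 10, 27, 27, 27]
POP     → [27, 10, 27, 27]
MOD     → [27, 10, 0]
DUP     → [27, 10, 0, 0]
ROT     → [27, 0, 0, 10]
SUB     → [27, 0, -10]
OVER    → [27, 0, -10, 0]
SUB     → [27, 0, -10]
OVER    → [27, 0, -10, 0]
SWAP    → [27, 0, 0, -10]
OVER    → [27, 0, 0, -10, 0]
SUB     → [27, 0, 0, -10]
ADD     → [27, 0, -10]
NEG     → [27, 0, 10]
DIV     → [27, 0]
MUL     → [0]
PUSH 1  → [0, 1]

0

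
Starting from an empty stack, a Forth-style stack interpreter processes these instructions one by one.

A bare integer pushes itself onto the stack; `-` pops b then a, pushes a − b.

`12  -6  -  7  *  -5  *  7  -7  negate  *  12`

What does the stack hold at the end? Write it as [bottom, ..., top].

12      12
-6      12 -6
-       18
7       18 7
*       126
-5      126 -5
*       -630
7       -630 7
-7      -630 7 -7
negate  -630 7 7
*       -630 49
12      -630 49 12

[-630, 49, 12]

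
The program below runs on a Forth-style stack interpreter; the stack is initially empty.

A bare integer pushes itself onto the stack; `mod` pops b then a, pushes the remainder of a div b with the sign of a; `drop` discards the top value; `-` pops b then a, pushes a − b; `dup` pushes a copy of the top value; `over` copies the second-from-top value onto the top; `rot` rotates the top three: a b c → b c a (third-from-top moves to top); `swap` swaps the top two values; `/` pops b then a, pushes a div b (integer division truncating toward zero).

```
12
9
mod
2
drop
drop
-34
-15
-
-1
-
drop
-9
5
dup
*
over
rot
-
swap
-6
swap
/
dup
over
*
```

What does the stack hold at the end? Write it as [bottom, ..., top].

12   : 12
9    : 12 9
mod  : 3
2    : 3 2
drop : 3
drop : (empty)
-34  : -34
-15  : -34 -15
-    : -19
-1   : -19 -1
-    : -18
drop : (empty)
-9   : -9
5    : -9 5
dup  : -9 5 5
*    : -9 25
over : -9 25 -9
rot  : 25 -9 -9
-    : 25 0
swap : 0 25
-6   : 0 25 -6
swap : 0 -6 25
/    : 0 0
dup  : 0 0 0
over : 0 0 0 0
*    : 0 0 0

[0, 0, 0]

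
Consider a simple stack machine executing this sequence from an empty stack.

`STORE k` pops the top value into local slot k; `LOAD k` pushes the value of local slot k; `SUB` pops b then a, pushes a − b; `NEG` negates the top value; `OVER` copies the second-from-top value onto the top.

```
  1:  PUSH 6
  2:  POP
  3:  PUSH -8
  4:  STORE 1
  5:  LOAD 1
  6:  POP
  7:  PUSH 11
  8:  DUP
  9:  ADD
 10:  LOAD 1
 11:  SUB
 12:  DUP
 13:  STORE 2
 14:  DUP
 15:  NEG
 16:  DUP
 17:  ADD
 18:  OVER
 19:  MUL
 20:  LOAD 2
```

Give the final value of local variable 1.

-8

PUSH 6  : 6
POP     : (empty)
PUSH -8 : -8
STORE 1 : (empty)
LOAD 1  : -8
POP     : (empty)
PUSH 11 : 11
DUP     : 11 11
ADD     : 22
LOAD 1  : 22 -8
SUB     : 30
DUP     : 30 30
STORE 2 : 30
DUP     : 30 30
NEG     : 30 -30
DUP     : 30 -30 -30
ADD     : 30 -60
OVER    : 30 -60 30
MUL     : 30 -1800
LOAD 2  : 30 -1800 30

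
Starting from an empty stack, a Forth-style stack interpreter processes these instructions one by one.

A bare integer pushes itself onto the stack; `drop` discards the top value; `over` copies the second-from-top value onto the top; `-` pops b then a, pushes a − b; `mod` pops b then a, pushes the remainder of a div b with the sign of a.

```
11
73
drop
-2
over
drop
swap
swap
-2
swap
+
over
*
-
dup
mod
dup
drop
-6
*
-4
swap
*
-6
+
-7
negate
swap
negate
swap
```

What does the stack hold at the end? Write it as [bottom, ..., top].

11     : 11
73     : 11 73
drop   : 11
-2     : 11 -2
over   : 11 -2 11
drop   : 11 -2
swap   : -2 11
swap   : 11 -2
-2     : 11 -2 -2
swap   : 11 -2 -2
+      : 11 -4
over   : 11 -4 11
*      : 11 -44
-      : 55
dup    : 55 55
mod    : 0
dup    : 0 0
drop   : 0
-6     : 0 -6
*      : 0
-4     : 0 -4
swap   : -4 0
*      : 0
-6     : 0 -6
+      : -6
-7     : -6 -7
negate : -6 7
swap   : 7 -6
negate : 7 6
swap   : 6 7

[6, 7]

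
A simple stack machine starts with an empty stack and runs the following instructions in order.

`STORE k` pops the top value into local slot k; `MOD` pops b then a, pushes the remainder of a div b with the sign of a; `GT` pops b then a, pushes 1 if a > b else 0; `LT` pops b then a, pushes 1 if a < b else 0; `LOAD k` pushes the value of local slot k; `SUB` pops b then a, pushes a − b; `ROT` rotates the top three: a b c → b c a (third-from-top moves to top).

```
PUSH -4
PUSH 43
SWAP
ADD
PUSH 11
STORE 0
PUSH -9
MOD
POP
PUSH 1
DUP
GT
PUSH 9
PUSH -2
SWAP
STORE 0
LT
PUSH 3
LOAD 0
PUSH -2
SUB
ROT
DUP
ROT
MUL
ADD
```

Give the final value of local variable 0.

PUSH -4  [-4]
PUSH 43  [-4, 43]
SWAP     [43, -4]
ADD      [39]
PUSH 11  [39, 11]
STORE 0  [39]
PUSH -9  [39, -9]
MOD      [3]
POP      []
PUSH 1   [1]
DUP      [1, 1]
GT       [0]
PUSH 9   [0, 9]
PUSH -2  [0, 9, -2]
SWAP     [0, -2, 9]
STORE 0  [0, -2]
LT       [0]
PUSH 3   [0, 3]
LOAD 0   [0, 3, 9]
PUSH -2  [0, 3, 9, -2]
SUB      [0, 3, 11]
ROT      [3, 11, 0]
DUP      [3, 11, 0, 0]
ROT      [3, 0, 0, 11]
MUL      [3, 0, 0]
ADD      [3, 0]

9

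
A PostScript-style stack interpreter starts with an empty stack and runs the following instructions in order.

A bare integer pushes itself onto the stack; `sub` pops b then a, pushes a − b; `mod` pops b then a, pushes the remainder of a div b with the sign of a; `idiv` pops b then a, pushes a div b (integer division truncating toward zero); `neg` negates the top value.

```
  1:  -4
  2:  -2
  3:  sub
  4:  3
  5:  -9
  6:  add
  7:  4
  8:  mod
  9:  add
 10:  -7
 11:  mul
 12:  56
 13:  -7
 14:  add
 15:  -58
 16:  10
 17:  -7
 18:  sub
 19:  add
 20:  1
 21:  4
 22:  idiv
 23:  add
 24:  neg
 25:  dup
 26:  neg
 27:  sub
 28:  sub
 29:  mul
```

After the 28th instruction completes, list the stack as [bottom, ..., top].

-4    [-4]
-2    [-4, -2]
sub   [-2]
3     [-2, 3]
-9    [-2, 3, -9]
add   [-2, -6]
4     [-2, -6, 4]
mod   [-2, -2]
add   [-4]
-7    [-4, -7]
mul   [28]
56    [28, 56]
-7    [28, 56, -7]
add   [28, 49]
-58   [28, 49, -58]
10    [28, 49, -58, 10]
-7    [28, 49, -58, 10, -7]
sub   [28, 49, -58, 17]
add   [28, 49, -41]
1     [28, 49, -41, 1]
4     [28, 49, -41, 1, 4]
idiv  [28, 49, -41, 0]
add   [28, 49, -41]
neg   [28, 49, 41]
dup   [28, 49, 41, 41]
neg   [28, 49, 41, -41]
sub   [28, 49, 82]
sub   [28, -33]

[28, -33]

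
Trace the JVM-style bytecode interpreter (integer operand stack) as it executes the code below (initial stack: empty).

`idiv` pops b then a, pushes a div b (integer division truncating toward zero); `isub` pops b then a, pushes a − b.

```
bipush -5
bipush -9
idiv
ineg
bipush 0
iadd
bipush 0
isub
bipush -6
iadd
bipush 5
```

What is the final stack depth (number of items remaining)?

2

bipush -5 : [-5]
bipush -9 : [-5, -9]
idiv      : [0]
ineg      : [0]
bipush 0  : [0, 0]
iadd      : [0]
bipush 0  : [0, 0]
isub      : [0]
bipush -6 : [0, -6]
iadd      : [-6]
bipush 5  : [-6, 5]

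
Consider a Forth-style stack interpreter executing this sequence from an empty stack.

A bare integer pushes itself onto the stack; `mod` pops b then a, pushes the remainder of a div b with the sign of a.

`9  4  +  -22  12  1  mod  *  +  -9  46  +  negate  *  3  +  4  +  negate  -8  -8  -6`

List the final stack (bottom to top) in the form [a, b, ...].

9       [9]
4       [9, 4]
+       [13]
-22     [13, -22]
12      [13, -22, 12]
1       [13, -22, 12, 1]
mod     [13, -22, 0]
*       [13, 0]
+       [13]
-9      [13, -9]
46      [13, -9, 46]
+       [13, 37]
negate  [13, -37]
*       [-481]
3       [-481, 3]
+       [-478]
4       [-478, 4]
+       [-474]
negate  [474]
-8      [474, -8]
-8      [474, -8, -8]
-6      [474, -8, -8, -6]

[474, -8, -8, -6]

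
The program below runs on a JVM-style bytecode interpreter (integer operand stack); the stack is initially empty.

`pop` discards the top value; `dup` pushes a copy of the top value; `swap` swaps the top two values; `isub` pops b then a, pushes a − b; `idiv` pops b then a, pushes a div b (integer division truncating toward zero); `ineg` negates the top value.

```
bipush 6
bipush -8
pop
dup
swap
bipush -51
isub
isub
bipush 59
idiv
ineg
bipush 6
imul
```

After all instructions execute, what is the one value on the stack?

bipush 6   -> [6]
bipush -8  -> [6, -8]
pop        -> [6]
dup        -> [6, 6]
swap       -> [6, 6]
bipush -51 -> [6, 6, -51]
isub       -> [6, 57]
isub       -> [-51]
bipush 59  -> [-51, 59]
idiv       -> [0]
ineg       -> [0]
bipush 6   -> [0, 6]
imul       -> [0]

0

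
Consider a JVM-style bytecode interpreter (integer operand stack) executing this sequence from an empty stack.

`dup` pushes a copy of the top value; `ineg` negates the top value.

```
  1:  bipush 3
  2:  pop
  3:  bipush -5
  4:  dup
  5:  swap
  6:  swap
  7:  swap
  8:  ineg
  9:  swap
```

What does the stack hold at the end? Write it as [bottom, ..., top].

[5, -5]

bipush 3   [3]
pop        []
bipush -5  [-5]
dup        [-5, -5]
swap       [-5, -5]
swap       [-5, -5]
swap       [-5, -5]
ineg       [-5, 5]
swap       [5, -5]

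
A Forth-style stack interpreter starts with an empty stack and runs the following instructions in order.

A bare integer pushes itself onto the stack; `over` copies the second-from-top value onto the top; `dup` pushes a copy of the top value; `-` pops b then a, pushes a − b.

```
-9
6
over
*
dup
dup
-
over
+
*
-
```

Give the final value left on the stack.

-9   → [-9]
6    → [-9, 6]
over → [-9, 6, -9]
*    → [-9, -54]
dup  → [-9, -54, -54]
dup  → [-9, -54, -54, -54]
-    → [-9, -54, 0]
over → [-9, -54, 0, -54]
+    → [-9, -54, -54]
*    → [-9, 2916]
-    → [-2925]

-2925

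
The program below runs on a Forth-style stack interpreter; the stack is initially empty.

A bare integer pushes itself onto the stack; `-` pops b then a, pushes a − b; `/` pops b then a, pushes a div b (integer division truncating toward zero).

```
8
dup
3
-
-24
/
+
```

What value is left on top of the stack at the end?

8   : [8]
dup : [8, 8]
3   : [8, 8, 3]
-   : [8, 5]
-24 : [8, 5, -24]
/   : [8, 0]
+   : [8]

8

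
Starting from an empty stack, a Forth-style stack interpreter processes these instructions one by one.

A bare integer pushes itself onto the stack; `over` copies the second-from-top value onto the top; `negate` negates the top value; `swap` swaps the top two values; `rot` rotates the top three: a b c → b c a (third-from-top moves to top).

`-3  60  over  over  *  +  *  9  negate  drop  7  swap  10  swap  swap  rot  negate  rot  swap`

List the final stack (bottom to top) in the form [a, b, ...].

[10, 360, -7]

-3     -> [-3]
60     -> [-3, 60]
over   -> [-3, 60, -3]
over   -> [-3, 60, -3, 60]
*      -> [-3, 60, -180]
+      -> [-3, -120]
*      -> [360]
9      -> [360, 9]
negate -> [360, -9]
drop   -> [360]
7      -> [360, 7]
swap   -> [7, 360]
10     -> [7, 360, 10]
swap   -> [7, 10, 360]
swap   -> [7, 360, 10]
rot    -> [360, 10, 7]
negate -> [360, 10, -7]
rot    -> [10, -7, 360]
swap   -> [10, 360, -7]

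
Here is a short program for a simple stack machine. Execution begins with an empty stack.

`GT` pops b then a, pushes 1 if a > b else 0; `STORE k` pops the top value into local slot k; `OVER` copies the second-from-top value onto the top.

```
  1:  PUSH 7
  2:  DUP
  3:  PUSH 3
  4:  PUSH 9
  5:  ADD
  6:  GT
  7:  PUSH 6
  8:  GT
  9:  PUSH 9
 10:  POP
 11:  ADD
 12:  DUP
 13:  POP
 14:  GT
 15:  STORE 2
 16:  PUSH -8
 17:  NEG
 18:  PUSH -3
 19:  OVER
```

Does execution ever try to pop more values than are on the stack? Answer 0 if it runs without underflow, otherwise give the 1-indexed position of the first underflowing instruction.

PUSH 7 -> 7
DUP    -> 7 7
PUSH 3 -> 7 7 3
PUSH 9 -> 7 7 3 9
ADD    -> 7 7 12
GT     -> 7 0
PUSH 6 -> 7 0 6
GT     -> 7 0
PUSH 9 -> 7 0 9
POP    -> 7 0
ADD    -> 7
DUP    -> 7 7
POP    -> 7
GT  — needs 2 operands, stack has 1 → underflow

14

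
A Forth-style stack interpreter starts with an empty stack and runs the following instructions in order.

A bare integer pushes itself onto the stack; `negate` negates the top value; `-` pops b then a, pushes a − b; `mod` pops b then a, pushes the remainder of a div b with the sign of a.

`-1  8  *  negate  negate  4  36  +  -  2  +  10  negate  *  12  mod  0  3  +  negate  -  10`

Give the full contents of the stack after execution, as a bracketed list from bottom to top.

-1      [-1]
8       [-1, 8]
*       [-8]
negate  [8]
negate  [-8]
4       [-8, 4]
36      [-8, 4, 36]
+       [-8, 40]
-       [-48]
2       [-48, 2]
+       [-46]
10      [-46, 10]
negate  [-46, -10]
*       [460]
12      [460, 12]
mod     [4]
0       [4, 0]
3       [4, 0, 3]
+       [4, 3]
negate  [4, -3]
-       [7]
10      [7, 10]

[7, 10]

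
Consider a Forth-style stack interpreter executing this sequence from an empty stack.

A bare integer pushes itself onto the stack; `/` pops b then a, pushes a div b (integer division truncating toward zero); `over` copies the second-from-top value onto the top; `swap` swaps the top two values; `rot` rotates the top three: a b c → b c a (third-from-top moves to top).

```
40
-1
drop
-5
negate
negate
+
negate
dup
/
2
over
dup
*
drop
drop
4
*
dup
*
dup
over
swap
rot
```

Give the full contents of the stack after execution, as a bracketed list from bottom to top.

40     → [40]
-1     → [40, -1]
drop   → [40]
-5     → [40, -5]
negate → [40, 5]
negate → [40, -5]
+      → [35]
negate → [-35]
dup    → [-35, -35]
/      → [1]
2      → [1, 2]
over   → [1, 2, 1]
dup    → [1, 2, 1, 1]
*      → [1, 2, 1]
drop   → [1, 2]
drop   → [1]
4      → [1, 4]
*      → [4]
dup    → [4, 4]
*      → [16]
dup    → [16, 16]
over   → [16, 16, 16]
swap   → [16, 16, 16]
rot    → [16, 16, 16]

[16, 16, 16]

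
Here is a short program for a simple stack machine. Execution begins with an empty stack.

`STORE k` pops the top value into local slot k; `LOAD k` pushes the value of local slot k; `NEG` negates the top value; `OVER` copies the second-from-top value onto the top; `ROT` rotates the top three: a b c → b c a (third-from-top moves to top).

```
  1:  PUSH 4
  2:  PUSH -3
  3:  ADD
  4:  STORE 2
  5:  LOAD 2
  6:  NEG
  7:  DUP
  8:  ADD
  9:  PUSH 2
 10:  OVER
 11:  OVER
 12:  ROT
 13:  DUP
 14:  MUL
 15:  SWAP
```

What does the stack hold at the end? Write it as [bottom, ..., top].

[-2, -2, 4, 2]

PUSH 4   [4]
PUSH -3  [4, -3]
ADD      [1]
STORE 2  []
LOAD 2   [1]
NEG      [-1]
DUP      [-1, -1]
ADD      [-2]
PUSH 2   [-2, 2]
OVER     [-2, 2, -2]
OVER     [-2, 2, -2, 2]
ROT      [-2, -2, 2, 2]
DUP      [-2, -2, 2, 2, 2]
MUL      [-2, -2, 2, 4]
SWAP     [-2, -2, 4, 2]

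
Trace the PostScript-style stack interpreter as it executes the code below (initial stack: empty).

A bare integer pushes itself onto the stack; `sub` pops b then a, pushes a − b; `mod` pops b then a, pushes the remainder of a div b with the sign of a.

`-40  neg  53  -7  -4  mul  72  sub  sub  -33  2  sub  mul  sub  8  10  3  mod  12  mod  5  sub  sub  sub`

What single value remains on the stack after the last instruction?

-40  [-40]
neg  [40]
53   [40, 53]
-7   [40, 53, -7]
-4   [40, 53, -7, -4]
mul  [40, 53, 28]
72   [40, 53, 28, 72]
sub  [40, 53, -44]
sub  [40, 97]
-33  [40, 97, -33]
2    [40, 97, -33, 2]
sub  [40, 97, -35]
mul  [40, -3395]
sub  [3435]
8    [3435, 8]
10   [3435, 8, 10]
3    [3435, 8, 10, 3]
mod  [3435, 8, 1]
12   [3435, 8, 1, 12]
mod  [3435, 8, 1]
5    [3435, 8, 1, 5]
sub  [3435, 8, -4]
sub  [3435, 12]
sub  [3423]

3423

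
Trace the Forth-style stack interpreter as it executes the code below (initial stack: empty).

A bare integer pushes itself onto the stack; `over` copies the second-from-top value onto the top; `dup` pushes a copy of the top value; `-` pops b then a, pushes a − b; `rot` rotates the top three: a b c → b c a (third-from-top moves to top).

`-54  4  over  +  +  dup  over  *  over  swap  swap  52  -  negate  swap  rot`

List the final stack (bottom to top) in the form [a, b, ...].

[156, 10816, -104]

-54     -54
4       -54 4
over    -54 4 -54
+       -54 -50
+       -104
dup     -104 -104
over    -104 -104 -104
*       -104 10816
over    -104 10816 -104
swap    -104 -104 10816
swap    -104 10816 -104
52      -104 10816 -104 52
-       -104 10816 -156
negate  -104 10816 156
swap    -104 156 10816
rot     156 10816 -104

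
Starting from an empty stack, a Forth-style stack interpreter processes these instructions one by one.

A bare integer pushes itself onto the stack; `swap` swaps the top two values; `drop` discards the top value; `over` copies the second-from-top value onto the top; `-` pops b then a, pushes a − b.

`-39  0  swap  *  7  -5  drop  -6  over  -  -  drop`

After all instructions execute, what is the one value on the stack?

-39   -39
0     -39 0
swap  0 -39
*     0
7     0 7
-5    0 7 -5
drop  0 7
-6    0 7 -6
over  0 7 -6 7
-     0 7 -13
-     0 20
drop  0

0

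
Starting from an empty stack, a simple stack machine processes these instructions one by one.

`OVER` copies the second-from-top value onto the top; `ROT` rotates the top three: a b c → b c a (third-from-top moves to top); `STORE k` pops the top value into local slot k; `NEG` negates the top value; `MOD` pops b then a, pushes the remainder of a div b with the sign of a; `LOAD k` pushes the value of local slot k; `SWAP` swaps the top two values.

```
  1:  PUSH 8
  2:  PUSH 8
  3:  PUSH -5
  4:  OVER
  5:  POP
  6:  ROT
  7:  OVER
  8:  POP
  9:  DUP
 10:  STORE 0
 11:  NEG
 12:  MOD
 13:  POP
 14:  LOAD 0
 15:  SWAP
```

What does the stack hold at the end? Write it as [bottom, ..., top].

PUSH 8  → 8
PUSH 8  → 8 8
PUSH -5 → 8 8 -5
OVER    → 8 8 -5 8
POP     → 8 8 -5
ROT     → 8 -5 8
OVER    → 8 -5 8 -5
POP     → 8 -5 8
DUP     → 8 -5 8 8
STORE 0 → 8 -5 8
NEG     → 8 -5 -8
MOD     → 8 -5
POP     → 8
LOAD 0  → 8 8
SWAP    → 8 8

[8, 8]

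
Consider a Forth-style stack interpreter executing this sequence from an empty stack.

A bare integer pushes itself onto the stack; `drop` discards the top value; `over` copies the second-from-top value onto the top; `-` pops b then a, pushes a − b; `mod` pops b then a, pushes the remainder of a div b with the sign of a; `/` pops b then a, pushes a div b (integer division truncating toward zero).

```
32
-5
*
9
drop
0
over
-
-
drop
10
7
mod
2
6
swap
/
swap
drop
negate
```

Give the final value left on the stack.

-3

32     → 32
-5     → 32 -5
*      → -160
9      → -160 9
drop   → -160
0      → -160 0
over   → -160 0 -160
-      → -160 160
-      → -320
drop   → (empty)
10     → 10
7      → 10 7
mod    → 3
2      → 3 2
6      → 3 2 6
swap   → 3 6 2
/      → 3 3
swap   → 3 3
drop   → 3
negate → -3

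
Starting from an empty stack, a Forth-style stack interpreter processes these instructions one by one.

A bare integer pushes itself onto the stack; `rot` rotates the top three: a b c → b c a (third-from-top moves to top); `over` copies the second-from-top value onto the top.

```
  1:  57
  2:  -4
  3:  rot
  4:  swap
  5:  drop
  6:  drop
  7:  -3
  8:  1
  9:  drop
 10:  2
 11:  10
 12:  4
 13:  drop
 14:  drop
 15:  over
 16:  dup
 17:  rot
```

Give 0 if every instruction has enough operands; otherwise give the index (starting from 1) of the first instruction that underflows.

3

57  [57]
-4  [57, -4]
rot  — needs 3 operands, stack has 2 → underflow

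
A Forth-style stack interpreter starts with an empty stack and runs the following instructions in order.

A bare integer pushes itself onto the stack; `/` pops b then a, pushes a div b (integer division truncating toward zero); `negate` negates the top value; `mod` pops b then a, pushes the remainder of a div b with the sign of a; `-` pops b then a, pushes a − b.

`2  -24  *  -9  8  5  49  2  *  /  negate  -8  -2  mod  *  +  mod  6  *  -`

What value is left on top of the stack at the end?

2      : [2]
-24    : [2, -24]
*      : [-48]
-9     : [-48, -9]
8      : [-48, -9, 8]
5      : [-48, -9, 8, 5]
49     : [-48, -9, 8, 5, 49]
2      : [-48, -9, 8, 5, 49, 2]
*      : [-48, -9, 8, 5, 98]
/      : [-48, -9, 8, 0]
negate : [-48, -9, 8, 0]
-8     : [-48, -9, 8, 0, -8]
-2     : [-48, -9, 8, 0, -8, -2]
mod    : [-48, -9, 8, 0, 0]
*      : [-48, -9, 8, 0]
+      : [-48, -9, 8]
mod    : [-48, -1]
6      : [-48, -1, 6]
*      : [-48, -6]
-      : [-42]

-42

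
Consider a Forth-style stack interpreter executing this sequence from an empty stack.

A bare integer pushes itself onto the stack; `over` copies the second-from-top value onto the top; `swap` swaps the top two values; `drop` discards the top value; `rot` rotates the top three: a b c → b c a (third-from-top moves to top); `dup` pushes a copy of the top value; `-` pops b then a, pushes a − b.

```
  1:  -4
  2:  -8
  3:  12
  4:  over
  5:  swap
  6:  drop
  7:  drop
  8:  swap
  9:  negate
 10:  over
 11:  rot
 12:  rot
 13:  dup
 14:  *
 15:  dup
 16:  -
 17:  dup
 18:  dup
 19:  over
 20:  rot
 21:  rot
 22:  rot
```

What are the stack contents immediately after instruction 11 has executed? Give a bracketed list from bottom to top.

[4, -8, -8]

-4     : [-4]
-8     : [-4, -8]
12     : [-4, -8, 12]
over   : [-4, -8, 12, -8]
swap   : [-4, -8, -8, 12]
drop   : [-4, -8, -8]
drop   : [-4, -8]
swap   : [-8, -4]
negate : [-8, 4]
over   : [-8, 4, -8]
rot    : [4, -8, -8]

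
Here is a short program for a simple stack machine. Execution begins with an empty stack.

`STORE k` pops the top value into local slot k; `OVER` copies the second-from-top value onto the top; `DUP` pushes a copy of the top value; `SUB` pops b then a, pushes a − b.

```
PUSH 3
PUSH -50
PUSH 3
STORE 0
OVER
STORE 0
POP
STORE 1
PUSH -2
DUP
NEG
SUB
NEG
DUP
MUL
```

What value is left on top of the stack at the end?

16

PUSH 3   → 3
PUSH -50 → 3 -50
PUSH 3   → 3 -50 3
STORE 0  → 3 -50
OVER     → 3 -50 3
STORE 0  → 3 -50
POP      → 3
STORE 1  → (empty)
PUSH -2  → -2
DUP      → -2 -2
NEG      → -2 2
SUB      → -4
NEG      → 4
DUP      → 4 4
MUL      → 16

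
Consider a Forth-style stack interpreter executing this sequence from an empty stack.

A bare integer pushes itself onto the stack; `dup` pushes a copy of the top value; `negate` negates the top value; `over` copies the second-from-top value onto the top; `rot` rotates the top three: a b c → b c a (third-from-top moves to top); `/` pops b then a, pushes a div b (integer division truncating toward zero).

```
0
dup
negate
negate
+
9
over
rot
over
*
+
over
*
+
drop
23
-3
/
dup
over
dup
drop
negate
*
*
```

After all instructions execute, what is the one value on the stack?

0      → [0]
dup    → [0, 0]
negate → [0, 0]
negate → [0, 0]
+      → [0]
9      → [0, 9]
over   → [0, 9, 0]
rot    → [9, 0, 0]
over   → [9, 0, 0, 0]
*      → [9, 0, 0]
+      → [9, 0]
over   → [9, 0, 9]
*      → [9, 0]
+      → [9]
drop   → []
23     → [23]
-3     → [23, -3]
/      → [-7]
dup    → [-7, -7]
over   → [-7, -7, -7]
dup    → [-7, -7, -7, -7]
drop   → [-7, -7, -7]
negate → [-7, -7, 7]
*      → [-7, -49]
*      → [343]

343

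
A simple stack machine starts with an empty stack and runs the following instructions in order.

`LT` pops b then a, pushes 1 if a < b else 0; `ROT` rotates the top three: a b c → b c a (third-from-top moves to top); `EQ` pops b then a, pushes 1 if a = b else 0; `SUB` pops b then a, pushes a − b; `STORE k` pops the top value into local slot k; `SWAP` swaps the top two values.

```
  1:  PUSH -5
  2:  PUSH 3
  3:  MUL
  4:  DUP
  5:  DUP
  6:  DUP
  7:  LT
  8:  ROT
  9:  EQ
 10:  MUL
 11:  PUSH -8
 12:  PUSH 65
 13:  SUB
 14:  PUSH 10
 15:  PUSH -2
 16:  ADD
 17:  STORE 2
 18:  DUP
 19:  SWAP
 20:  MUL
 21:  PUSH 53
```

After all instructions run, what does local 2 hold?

PUSH -5  [-5]
PUSH 3   [-5, 3]
MUL      [-15]
DUP      [-15, -15]
DUP      [-15, -15, -15]
DUP      [-15, -15, -15, -15]
LT       [-15, -15, 0]
ROT      [-15, 0, -15]
EQ       [-15, 0]
MUL      [0]
PUSH -8  [0, -8]
PUSH 65  [0, -8, 65]
SUB      [0, -73]
PUSH 10  [0, -73, 10]
PUSH -2  [0, -73, 10, -2]
ADD      [0, -73, 8]
STORE 2  [0, -73]
DUP      [0, -73, -73]
SWAP     [0, -73, -73]
MUL      [0, 5329]
PUSH 53  [0, 5329, 53]

8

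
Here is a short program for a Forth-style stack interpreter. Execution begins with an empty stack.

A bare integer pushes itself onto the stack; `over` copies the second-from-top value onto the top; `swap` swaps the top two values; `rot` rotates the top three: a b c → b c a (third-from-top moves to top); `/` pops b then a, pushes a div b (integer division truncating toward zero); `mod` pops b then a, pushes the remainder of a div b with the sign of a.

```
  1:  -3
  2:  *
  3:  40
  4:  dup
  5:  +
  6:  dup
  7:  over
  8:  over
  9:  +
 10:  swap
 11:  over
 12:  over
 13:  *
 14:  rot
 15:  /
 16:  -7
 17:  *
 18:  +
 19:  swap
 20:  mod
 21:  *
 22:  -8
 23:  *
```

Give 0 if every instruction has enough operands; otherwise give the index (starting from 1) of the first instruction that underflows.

-3  -3
*  — needs 2 operands, stack has 1 → underflow

2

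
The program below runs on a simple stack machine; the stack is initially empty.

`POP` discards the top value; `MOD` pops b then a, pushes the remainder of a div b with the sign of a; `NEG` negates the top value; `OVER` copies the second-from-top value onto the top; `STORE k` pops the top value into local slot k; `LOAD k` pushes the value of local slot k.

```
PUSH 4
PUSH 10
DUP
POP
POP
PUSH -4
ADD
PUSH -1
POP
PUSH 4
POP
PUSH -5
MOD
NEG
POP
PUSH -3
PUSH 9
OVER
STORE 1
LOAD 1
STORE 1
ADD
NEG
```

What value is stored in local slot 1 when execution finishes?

-3

PUSH 4   4
PUSH 10  4 10
DUP      4 10 10
POP      4 10
POP      4
PUSH -4  4 -4
ADD      0
PUSH -1  0 -1
POP      0
PUSH 4   0 4
POP      0
PUSH -5  0 -5
MOD      0
NEG      0
POP      (empty)
PUSH -3  -3
PUSH 9   -3 9
OVER     -3 9 -3
STORE 1  -3 9
LOAD 1   -3 9 -3
STORE 1  -3 9
ADD      6
NEG      -6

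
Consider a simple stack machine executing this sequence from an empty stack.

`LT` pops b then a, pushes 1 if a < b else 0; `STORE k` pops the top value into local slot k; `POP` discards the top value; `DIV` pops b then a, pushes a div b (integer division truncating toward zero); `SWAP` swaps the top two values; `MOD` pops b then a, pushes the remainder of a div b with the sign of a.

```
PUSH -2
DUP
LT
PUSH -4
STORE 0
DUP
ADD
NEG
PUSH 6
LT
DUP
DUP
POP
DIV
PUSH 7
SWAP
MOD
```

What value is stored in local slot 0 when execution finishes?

-4

PUSH -2  -2
DUP      -2 -2
LT       0
PUSH -4  0 -4
STORE 0  0
DUP      0 0
ADD      0
NEG      0
PUSH 6   0 6
LT       1
DUP      1 1
DUP      1 1 1
POP      1 1
DIV      1
PUSH 7   1 7
SWAP     7 1
MOD      0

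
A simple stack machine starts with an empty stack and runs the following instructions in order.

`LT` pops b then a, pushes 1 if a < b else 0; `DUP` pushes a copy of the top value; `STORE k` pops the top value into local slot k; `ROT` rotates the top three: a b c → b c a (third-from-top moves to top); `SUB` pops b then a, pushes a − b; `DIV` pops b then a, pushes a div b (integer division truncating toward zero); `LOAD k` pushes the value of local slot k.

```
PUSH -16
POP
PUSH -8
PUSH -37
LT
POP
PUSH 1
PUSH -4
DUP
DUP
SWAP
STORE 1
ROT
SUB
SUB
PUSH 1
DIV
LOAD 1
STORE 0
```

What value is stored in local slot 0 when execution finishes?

PUSH -16 : -16
POP      : (empty)
PUSH -8  : -8
PUSH -37 : -8 -37
LT       : 0
POP      : (empty)
PUSH 1   : 1
PUSH -4  : 1 -4
DUP      : 1 -4 -4
DUP      : 1 -4 -4 -4
SWAP     : 1 -4 -4 -4
STORE 1  : 1 -4 -4
ROT      : -4 -4 1
SUB      : -4 -5
SUB      : 1
PUSH 1   : 1 1
DIV      : 1
LOAD 1   : 1 -4
STORE 0  : 1

-4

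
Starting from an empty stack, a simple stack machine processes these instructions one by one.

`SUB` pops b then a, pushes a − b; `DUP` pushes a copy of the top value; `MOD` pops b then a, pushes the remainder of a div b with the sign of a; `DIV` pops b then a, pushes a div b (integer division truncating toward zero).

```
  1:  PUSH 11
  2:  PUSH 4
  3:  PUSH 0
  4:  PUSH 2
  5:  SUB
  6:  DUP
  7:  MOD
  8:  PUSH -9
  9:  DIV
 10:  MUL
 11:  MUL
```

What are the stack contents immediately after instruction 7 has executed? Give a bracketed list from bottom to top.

[11, 4, 0]

PUSH 11 : [11]
PUSH 4  : [11, 4]
PUSH 0  : [11, 4, 0]
PUSH 2  : [11, 4, 0, 2]
SUB     : [11, 4, -2]
DUP     : [11, 4, -2, -2]
MOD     : [11, 4, 0]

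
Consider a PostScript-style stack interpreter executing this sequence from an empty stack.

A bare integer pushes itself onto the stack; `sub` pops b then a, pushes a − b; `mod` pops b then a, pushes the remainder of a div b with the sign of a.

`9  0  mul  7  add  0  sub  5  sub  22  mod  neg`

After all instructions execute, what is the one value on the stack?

-2

9   -> [9]
0   -> [9, 0]
mul -> [0]
7   -> [0, 7]
add -> [7]
0   -> [7, 0]
sub -> [7]
5   -> [7, 5]
sub -> [2]
22  -> [2, 22]
mod -> [2]
neg -> [-2]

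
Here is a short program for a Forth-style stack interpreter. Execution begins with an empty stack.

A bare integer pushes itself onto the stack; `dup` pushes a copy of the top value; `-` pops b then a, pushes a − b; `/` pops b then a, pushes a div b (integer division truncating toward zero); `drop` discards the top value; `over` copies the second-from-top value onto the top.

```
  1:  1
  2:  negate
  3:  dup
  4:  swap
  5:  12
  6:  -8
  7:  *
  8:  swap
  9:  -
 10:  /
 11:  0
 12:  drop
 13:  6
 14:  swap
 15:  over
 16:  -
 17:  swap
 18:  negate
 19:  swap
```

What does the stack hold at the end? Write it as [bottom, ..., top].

[-6, -6]

1      : [1]
negate : [-1]
dup    : [-1, -1]
swap   : [-1, -1]
12     : [-1, -1, 12]
-8     : [-1, -1, 12, -8]
*      : [-1, -1, -96]
swap   : [-1, -96, -1]
-      : [-1, -95]
/      : [0]
0      : [0, 0]
drop   : [0]
6      : [0, 6]
swap   : [6, 0]
over   : [6, 0, 6]
-      : [6, -6]
swap   : [-6, 6]
negate : [-6, -6]
swap   : [-6, -6]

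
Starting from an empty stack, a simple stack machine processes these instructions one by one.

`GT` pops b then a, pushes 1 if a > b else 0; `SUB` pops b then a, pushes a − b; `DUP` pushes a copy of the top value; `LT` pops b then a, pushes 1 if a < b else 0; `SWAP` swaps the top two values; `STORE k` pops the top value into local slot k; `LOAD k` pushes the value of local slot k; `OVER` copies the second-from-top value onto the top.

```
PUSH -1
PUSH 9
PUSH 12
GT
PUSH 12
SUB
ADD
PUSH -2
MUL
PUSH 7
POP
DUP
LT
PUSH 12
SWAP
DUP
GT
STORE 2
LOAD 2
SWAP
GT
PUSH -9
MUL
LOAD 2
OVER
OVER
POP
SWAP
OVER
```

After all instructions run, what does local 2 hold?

0

PUSH -1 -> -1
PUSH 9  -> -1 9
PUSH 12 -> -1 9 12
GT      -> -1 0
PUSH 12 -> -1 0 12
SUB     -> -1 -12
ADD     -> -13
PUSH -2 -> -13 -2
MUL     -> 26
PUSH 7  -> 26 7
POP     -> 26
DUP     -> 26 26
LT      -> 0
PUSH 12 -> 0 12
SWAP    -> 12 0
DUP     -> 12 0 0
GT      -> 12 0
STORE 2 -> 12
LOAD 2  -> 12 0
SWAP    -> 0 12
GT      -> 0
PUSH -9 -> 0 -9
MUL     -> 0
LOAD 2  -> 0 0
OVER    -> 0 0 0
OVER    -> 0 0 0 0
POP     -> 0 0 0
SWAP    -> 0 0 0
OVER    -> 0 0 0 0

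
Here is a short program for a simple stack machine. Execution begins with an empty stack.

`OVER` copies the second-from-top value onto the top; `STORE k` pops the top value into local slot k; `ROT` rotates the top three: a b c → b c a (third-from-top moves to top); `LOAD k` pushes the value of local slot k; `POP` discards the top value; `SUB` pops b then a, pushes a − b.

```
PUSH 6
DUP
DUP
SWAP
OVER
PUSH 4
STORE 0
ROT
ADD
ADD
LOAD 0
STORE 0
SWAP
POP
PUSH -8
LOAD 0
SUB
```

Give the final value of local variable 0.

4

PUSH 6  → 6
DUP     → 6 6
DUP     → 6 6 6
SWAP    → 6 6 6
OVER    → 6 6 6 6
PUSH 4  → 6 6 6 6 4
STORE 0 → 6 6 6 6
ROT     → 6 6 6 6
ADD     → 6 6 12
ADD     → 6 18
LOAD 0  → 6 18 4
STORE 0 → 6 18
SWAP    → 18 6
POP     → 18
PUSH -8 → 18 -8
LOAD 0  → 18 -8 4
SUB     → 18 -12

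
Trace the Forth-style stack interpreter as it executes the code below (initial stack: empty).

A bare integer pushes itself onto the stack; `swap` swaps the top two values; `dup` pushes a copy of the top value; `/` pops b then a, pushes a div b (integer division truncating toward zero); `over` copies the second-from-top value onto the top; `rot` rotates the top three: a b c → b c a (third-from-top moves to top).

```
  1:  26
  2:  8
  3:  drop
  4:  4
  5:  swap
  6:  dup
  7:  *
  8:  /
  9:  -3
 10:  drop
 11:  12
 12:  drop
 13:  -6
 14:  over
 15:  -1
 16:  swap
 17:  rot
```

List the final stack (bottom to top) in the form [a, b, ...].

[0, -1, 0, -6]

26   : [26]
8    : [26, 8]
drop : [26]
4    : [26, 4]
swap : [4, 26]
dup  : [4, 26, 26]
*    : [4, 676]
/    : [0]
-3   : [0, -3]
drop : [0]
12   : [0, 12]
drop : [0]
-6   : [0, -6]
over : [0, -6, 0]
-1   : [0, -6, 0, -1]
swap : [0, -6, -1, 0]
rot  : [0, -1, 0, -6]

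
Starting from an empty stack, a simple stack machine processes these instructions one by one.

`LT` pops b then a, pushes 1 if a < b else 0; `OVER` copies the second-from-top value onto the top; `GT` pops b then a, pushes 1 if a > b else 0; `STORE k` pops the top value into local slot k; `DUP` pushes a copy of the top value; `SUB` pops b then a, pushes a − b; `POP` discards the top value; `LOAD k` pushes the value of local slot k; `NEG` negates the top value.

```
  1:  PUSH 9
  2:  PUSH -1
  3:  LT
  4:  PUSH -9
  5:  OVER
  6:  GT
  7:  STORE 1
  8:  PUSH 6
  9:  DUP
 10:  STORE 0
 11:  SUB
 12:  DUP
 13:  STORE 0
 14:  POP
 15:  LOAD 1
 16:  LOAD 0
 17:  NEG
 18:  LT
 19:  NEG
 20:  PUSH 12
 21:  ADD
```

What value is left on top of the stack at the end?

PUSH 9  -> [9]
PUSH -1 -> [9, -1]
LT      -> [0]
PUSH -9 -> [0, -9]
OVER    -> [0, -9, 0]
GT      -> [0, 0]
STORE 1 -> [0]
PUSH 6  -> [0, 6]
DUP     -> [0, 6, 6]
STORE 0 -> [0, 6]
SUB     -> [-6]
DUP     -> [-6, -6]
STORE 0 -> [-6]
POP     -> []
LOAD 1  -> [0]
LOAD 0  -> [0, -6]
NEG     -> [0, 6]
LT      -> [1]
NEG     -> [-1]
PUSH 12 -> [-1, 12]
ADD     -> [11]

11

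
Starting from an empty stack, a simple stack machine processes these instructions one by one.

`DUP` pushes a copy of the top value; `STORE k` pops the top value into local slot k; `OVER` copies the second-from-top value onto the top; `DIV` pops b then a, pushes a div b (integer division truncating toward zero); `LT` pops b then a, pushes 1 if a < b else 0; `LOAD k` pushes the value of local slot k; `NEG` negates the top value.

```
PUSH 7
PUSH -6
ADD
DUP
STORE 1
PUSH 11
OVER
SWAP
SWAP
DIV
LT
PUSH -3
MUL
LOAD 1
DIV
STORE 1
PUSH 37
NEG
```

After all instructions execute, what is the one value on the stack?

-37

PUSH 7   [7]
PUSH -6  [7, -6]
ADD      [1]
DUP      [1, 1]
STORE 1  [1]
PUSH 11  [1, 11]
OVER     [1, 11, 1]
SWAP     [1, 1, 11]
SWAP     [1, 11, 1]
DIV      [1, 11]
LT       [1]
PUSH -3  [1, -3]
MUL      [-3]
LOAD 1   [-3, 1]
DIV      [-3]
STORE 1  []
PUSH 37  [37]
NEG      [-37]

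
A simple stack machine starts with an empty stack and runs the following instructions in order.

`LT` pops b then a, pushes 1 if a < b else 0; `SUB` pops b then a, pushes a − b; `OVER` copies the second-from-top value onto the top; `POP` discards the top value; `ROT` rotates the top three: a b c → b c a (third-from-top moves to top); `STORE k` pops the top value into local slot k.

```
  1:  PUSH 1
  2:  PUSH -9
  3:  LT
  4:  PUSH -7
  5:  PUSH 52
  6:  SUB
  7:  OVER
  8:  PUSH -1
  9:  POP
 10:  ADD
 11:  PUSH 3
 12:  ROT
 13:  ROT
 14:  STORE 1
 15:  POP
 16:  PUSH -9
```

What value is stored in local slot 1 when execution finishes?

-59

PUSH 1  -> 1
PUSH -9 -> 1 -9
LT      -> 0
PUSH -7 -> 0 -7
PUSH 52 -> 0 -7 52
SUB     -> 0 -59
OVER    -> 0 -59 0
PUSH -1 -> 0 -59 0 -1
POP     -> 0 -59 0
ADD     -> 0 -59
PUSH 3  -> 0 -59 3
ROT     -> -59 3 0
ROT     -> 3 0 -59
STORE 1 -> 3 0
POP     -> 3
PUSH -9 -> 3 -9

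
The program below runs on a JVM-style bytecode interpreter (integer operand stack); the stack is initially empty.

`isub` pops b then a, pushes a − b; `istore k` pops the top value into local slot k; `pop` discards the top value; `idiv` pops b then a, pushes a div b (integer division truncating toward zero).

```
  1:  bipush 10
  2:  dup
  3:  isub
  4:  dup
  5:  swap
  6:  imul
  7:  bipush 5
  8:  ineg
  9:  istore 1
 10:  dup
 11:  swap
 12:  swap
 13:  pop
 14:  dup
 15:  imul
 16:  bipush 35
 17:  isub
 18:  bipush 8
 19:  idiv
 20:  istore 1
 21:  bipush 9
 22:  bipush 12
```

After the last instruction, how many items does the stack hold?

2

bipush 10  10
dup        10 10
isub       0
dup        0 0
swap       0 0
imul       0
bipush 5   0 5
ineg       0 -5
istore 1   0
dup        0 0
swap       0 0
swap       0 0
pop        0
dup        0 0
imul       0
bipush 35  0 35
isub       -35
bipush 8   -35 8
idiv       -4
istore 1   (empty)
bipush 9   9
bipush 12  9 12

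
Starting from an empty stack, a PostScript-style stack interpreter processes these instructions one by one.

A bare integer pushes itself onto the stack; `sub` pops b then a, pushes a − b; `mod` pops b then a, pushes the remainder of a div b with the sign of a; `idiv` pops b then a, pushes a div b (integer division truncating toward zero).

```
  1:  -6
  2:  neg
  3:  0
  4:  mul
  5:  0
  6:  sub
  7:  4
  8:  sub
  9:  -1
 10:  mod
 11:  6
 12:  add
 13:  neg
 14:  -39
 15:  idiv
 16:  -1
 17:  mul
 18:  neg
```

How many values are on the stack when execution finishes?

-6   -> -6
neg  -> 6
0    -> 6 0
mul  -> 0
0    -> 0 0
sub  -> 0
4    -> 0 4
sub  -> -4
-1   -> -4 -1
mod  -> 0
6    -> 0 6
add  -> 6
neg  -> -6
-39  -> -6 -39
idiv -> 0
-1   -> 0 -1
mul  -> 0
neg  -> 0

1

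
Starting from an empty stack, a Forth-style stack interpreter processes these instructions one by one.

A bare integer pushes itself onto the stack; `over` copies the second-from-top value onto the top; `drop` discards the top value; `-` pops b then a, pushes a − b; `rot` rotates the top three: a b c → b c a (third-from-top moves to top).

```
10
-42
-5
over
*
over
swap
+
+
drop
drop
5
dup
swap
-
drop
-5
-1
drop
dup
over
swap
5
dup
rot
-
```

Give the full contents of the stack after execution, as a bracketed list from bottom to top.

[-5, -5, 5, 10]

10   -> 10
-42  -> 10 -42
-5   -> 10 -42 -5
over -> 10 -42 -5 -42
*    -> 10 -42 210
over -> 10 -42 210 -42
swap -> 10 -42 -42 210
+    -> 10 -42 168
+    -> 10 126
drop -> 10
drop -> (empty)
5    -> 5
dup  -> 5 5
swap -> 5 5
-    -> 0
drop -> (empty)
-5   -> -5
-1   -> -5 -1
drop -> -5
dup  -> -5 -5
over -> -5 -5 -5
swap -> -5 -5 -5
5    -> -5 -5 -5 5
dup  -> -5 -5 -5 5 5
rot  -> -5 -5 5 5 -5
-    -> -5 -5 5 10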